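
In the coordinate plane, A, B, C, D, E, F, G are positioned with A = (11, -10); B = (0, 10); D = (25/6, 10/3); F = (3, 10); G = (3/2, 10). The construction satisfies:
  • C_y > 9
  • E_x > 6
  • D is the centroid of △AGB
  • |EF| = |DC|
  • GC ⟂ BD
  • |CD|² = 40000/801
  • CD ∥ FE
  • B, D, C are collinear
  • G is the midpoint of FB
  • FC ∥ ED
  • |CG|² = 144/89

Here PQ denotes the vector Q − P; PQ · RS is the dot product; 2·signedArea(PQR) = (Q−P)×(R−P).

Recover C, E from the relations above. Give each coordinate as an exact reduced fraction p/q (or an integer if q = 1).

1. C_x = 75/178  [B, D, C are collinear ∩ GC ⟂ BD]
2. C_y = 830/89  [B, D, C are collinear ∩ GC ⟂ BD]
   → C = (75/178, 830/89)
3. E_x = 1801/267  [FC ∥ ED ∩ CD ∥ FE]
4. E_y = 1070/267  [FC ∥ ED ∩ CD ∥ FE]
   → E = (1801/267, 1070/267)

C = (75/178, 830/89)
E = (1801/267, 1070/267)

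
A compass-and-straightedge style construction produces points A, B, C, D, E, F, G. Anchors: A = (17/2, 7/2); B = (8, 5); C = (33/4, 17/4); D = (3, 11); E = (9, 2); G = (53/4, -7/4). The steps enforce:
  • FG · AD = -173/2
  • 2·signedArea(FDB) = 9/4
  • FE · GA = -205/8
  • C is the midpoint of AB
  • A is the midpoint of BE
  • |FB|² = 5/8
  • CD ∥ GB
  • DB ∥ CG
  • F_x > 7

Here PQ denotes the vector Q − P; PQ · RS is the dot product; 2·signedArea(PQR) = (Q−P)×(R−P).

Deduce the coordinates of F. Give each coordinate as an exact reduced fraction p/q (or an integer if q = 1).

F = (31/4, 23/4)

1. F_x = 31/4  [FE · GA = -205/8 ∩ 2·signedArea(FDB) = 9/4]
2. F_y = 23/4  [FE · GA = -205/8 ∩ 2·signedArea(FDB) = 9/4]
   → F = (31/4, 23/4)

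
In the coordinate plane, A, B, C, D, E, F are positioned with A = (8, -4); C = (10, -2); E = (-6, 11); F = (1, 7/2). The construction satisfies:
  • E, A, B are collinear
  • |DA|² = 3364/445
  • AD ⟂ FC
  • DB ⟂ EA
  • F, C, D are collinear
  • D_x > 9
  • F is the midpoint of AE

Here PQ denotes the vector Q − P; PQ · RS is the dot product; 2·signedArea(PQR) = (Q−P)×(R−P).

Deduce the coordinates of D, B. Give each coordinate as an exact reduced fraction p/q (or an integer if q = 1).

1. D_x = 4198/445  [F, C, D are collinear ∩ AD ⟂ FC]
2. D_y = -736/445  [F, C, D are collinear ∩ AD ⟂ FC]
   → D = (4198/445, -736/445)
3. B_x = 1404568/187345  [E, A, B are collinear ∩ DB ⟂ EA]
4. B_y = -129692/37469  [E, A, B are collinear ∩ DB ⟂ EA]
   → B = (1404568/187345, -129692/37469)

B = (1404568/187345, -129692/37469)
D = (4198/445, -736/445)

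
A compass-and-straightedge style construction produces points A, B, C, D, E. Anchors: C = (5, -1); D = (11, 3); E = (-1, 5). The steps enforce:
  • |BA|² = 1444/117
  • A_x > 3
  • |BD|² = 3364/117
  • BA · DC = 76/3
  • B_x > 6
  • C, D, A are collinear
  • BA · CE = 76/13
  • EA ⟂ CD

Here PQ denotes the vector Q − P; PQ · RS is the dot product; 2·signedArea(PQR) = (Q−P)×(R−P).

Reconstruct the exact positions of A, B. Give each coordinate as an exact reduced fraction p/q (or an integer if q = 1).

1. A_x = 47/13  [C, D, A are collinear ∩ EA ⟂ CD]
2. A_y = -25/13  [C, D, A are collinear ∩ EA ⟂ CD]
   → A = (47/13, -25/13)
3. B_x = 85/13  [BA · DC = 76/3 ∩ BA · CE = 76/13]
4. B_y = 1/39  [BA · DC = 76/3 ∩ BA · CE = 76/13]
   → B = (85/13, 1/39)

A = (47/13, -25/13)
B = (85/13, 1/39)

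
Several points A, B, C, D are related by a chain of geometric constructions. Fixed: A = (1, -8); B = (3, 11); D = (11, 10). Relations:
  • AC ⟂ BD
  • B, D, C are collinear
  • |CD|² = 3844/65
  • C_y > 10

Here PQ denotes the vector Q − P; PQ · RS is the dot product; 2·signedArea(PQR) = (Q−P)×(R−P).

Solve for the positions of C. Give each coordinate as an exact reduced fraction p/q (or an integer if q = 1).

C = (219/65, 712/65)

1. C_x = 219/65  [B, D, C are collinear ∩ AC ⟂ BD]
2. C_y = 712/65  [B, D, C are collinear ∩ AC ⟂ BD]
   → C = (219/65, 712/65)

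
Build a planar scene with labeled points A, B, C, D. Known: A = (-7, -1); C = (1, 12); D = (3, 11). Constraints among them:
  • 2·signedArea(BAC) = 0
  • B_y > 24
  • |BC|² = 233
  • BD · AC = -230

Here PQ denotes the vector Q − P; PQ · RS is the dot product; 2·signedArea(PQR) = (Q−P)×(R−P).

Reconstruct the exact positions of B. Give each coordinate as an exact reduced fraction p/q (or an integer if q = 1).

B = (9, 25)

1. B_x = 9  [2·signedArea(BAC) = 0 ∩ BD · AC = -230]
2. B_y = 25  [2·signedArea(BAC) = 0 ∩ BD · AC = -230]
   → B = (9, 25)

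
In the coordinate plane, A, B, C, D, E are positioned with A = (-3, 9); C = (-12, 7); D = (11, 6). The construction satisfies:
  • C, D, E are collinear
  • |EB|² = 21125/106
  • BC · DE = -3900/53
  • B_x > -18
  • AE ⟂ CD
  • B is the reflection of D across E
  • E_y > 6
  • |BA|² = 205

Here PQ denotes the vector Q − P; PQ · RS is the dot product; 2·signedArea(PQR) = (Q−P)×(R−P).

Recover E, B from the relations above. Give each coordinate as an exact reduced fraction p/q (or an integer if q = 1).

1. E_x = -329/106  [C, D, E are collinear ∩ AE ⟂ CD]
2. E_y = 701/106  [C, D, E are collinear ∩ AE ⟂ CD]
   → E = (-329/106, 701/106)
3. B_x = -912/53  [B is the reflection of D across E]
4. B_y = 383/53  [B is the reflection of D across E]
   → B = (-912/53, 383/53)

B = (-912/53, 383/53)
E = (-329/106, 701/106)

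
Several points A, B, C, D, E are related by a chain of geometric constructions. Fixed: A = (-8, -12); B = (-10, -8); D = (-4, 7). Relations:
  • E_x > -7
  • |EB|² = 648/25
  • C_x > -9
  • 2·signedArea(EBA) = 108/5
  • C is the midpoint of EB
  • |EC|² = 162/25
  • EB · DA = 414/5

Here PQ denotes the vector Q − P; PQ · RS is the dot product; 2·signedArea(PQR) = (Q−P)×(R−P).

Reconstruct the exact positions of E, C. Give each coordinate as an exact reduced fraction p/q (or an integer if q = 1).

C = (-41/5, -31/5)
E = (-32/5, -22/5)

1. E_x = -32/5  [EB · DA = 414/5 ∩ 2·signedArea(EBA) = 108/5]
2. E_y = -22/5  [EB · DA = 414/5 ∩ 2·signedArea(EBA) = 108/5]
   → E = (-32/5, -22/5)
3. C_x = -41/5  [C is the midpoint of EB]
4. C_y = -31/5  [C is the midpoint of EB]
   → C = (-41/5, -31/5)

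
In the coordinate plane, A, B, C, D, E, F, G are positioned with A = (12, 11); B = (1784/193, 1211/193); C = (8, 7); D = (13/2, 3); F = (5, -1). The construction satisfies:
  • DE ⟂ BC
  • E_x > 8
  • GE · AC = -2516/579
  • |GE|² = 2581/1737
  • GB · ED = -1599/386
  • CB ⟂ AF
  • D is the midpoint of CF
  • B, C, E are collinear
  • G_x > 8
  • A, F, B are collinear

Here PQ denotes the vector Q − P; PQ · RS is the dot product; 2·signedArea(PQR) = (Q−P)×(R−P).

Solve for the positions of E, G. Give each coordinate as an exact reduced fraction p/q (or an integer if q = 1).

1. E_x = 1664/193  [B, C, E are collinear ∩ DE ⟂ BC]
2. E_y = 1281/193  [B, C, E are collinear ∩ DE ⟂ BC]
   → E = (1664/193, 1281/193)
3. G_x = 5065/579  [GB · ED = -1599/386 ∩ GE · AC = -2516/579]
4. G_y = 1047/193  [GB · ED = -1599/386 ∩ GE · AC = -2516/579]
   → G = (5065/579, 1047/193)

E = (1664/193, 1281/193)
G = (5065/579, 1047/193)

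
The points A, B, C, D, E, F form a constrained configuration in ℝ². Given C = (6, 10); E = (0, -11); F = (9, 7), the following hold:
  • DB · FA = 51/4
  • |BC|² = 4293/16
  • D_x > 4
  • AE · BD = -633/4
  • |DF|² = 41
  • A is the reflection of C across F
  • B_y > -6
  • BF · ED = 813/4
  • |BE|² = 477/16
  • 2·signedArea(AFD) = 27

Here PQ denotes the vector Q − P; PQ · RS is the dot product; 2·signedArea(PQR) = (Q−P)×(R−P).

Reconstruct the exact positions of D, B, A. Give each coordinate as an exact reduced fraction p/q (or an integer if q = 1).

1. A_x = 12  [A is the reflection of C across F]
2. A_y = 4  [A is the reflection of C across F]
   → A = (12, 4)
3. D_x = 5  [line -3·x + -3·y + 21 = 0 ∩ |DF|² = 41]
4. D_y = 2  [line -3·x + -3·y + 21 = 0 ∩ |DF|² = 41]
   → D = (5, 2)
5. B_x = 3/2  [DB · FA = 51/4 ∩ BF · ED = 813/4]
6. B_y = -23/4  [DB · FA = 51/4 ∩ BF · ED = 813/4]
   → B = (3/2, -23/4)

A = (12, 4)
B = (3/2, -23/4)
D = (5, 2)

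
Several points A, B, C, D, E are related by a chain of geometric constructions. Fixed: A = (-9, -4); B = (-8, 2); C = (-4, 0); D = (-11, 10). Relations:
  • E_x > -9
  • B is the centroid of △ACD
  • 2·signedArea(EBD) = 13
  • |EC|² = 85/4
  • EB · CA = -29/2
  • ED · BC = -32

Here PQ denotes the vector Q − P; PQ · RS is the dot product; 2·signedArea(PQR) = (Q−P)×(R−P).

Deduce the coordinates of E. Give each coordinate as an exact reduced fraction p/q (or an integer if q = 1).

E = (-17/2, -1)

1. E_x = -17/2  [2·signedArea(EBD) = 13 ∩ ED · BC = -32]
2. E_y = -1  [2·signedArea(EBD) = 13 ∩ ED · BC = -32]
   → E = (-17/2, -1)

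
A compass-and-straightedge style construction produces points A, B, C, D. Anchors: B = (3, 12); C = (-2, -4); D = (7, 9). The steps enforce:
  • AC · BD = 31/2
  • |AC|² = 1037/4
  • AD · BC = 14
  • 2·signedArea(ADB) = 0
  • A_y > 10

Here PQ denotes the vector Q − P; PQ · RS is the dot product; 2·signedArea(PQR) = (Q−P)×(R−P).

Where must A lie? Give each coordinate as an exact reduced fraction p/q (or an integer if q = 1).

1. A_x = 5  [2·signedArea(ADB) = 0 ∩ AD · BC = 14]
2. A_y = 21/2  [2·signedArea(ADB) = 0 ∩ AD · BC = 14]
   → A = (5, 21/2)

A = (5, 21/2)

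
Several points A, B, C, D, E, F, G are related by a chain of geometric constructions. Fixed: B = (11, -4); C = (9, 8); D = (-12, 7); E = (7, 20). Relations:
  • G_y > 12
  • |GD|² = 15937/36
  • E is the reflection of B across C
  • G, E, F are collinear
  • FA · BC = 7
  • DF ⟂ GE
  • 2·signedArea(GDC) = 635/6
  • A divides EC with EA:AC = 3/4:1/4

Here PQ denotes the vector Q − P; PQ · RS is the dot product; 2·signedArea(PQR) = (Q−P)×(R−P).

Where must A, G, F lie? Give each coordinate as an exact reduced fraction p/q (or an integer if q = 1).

1. A_x = 17/2  [A divides EC with EA:AC = 3/4:1/4]
2. A_y = 11  [A divides EC with EA:AC = 3/4:1/4]
   → A = (17/2, 11)
3. G_x = 49/6  [line -1·x + 21·y + -1589/6 = 0 ∩ |GD|² = 15937/36]
4. G_y = 13  [line -1·x + 21·y + -1589/6 = 0 ∩ |GD|² = 15937/36]
   → G = (49/6, 13)
5. F_x = 318/37  [G, E, F are collinear ∩ DF ⟂ GE]
6. F_y = 386/37  [G, E, F are collinear ∩ DF ⟂ GE]
   → F = (318/37, 386/37)

A = (17/2, 11)
F = (318/37, 386/37)
G = (49/6, 13)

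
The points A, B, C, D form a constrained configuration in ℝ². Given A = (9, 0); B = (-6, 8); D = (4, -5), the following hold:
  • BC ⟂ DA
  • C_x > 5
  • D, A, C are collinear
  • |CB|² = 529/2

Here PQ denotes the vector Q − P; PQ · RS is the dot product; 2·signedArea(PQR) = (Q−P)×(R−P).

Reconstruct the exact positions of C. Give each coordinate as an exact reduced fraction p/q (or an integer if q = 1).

C = (11/2, -7/2)

1. C_x = 11/2  [D, A, C are collinear ∩ BC ⟂ DA]
2. C_y = -7/2  [D, A, C are collinear ∩ BC ⟂ DA]
   → C = (11/2, -7/2)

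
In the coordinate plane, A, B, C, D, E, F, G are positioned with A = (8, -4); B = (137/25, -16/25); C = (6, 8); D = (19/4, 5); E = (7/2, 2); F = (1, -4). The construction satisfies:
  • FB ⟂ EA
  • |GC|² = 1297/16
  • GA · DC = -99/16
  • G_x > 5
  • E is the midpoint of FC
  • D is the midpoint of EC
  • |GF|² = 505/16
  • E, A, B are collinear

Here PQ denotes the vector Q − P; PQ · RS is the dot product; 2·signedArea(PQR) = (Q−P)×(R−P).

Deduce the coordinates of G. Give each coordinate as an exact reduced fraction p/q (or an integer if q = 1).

1. G_x = 23/4  [line -5/4·x + -3·y + 67/16 = 0 ∩ |GF|² = 505/16]
2. G_y = -1  [line -5/4·x + -3·y + 67/16 = 0 ∩ |GF|² = 505/16]
   → G = (23/4, -1)

G = (23/4, -1)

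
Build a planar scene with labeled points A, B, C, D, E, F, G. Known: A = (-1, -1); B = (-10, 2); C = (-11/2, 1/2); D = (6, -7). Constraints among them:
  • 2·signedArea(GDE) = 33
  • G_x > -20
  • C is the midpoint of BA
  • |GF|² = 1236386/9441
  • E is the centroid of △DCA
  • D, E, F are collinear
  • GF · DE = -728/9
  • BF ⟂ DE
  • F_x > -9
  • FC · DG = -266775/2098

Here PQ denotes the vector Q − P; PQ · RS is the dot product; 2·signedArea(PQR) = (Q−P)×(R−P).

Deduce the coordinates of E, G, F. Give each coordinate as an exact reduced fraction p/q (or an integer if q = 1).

1. E_x = -1/6  [E is the centroid of △DCA]
2. E_y = -5/2  [E is the centroid of △DCA]
   → E = (-1/6, -5/2)
3. F_x = -18307/2098  [D, E, F are collinear ∩ BF ⟂ DE]
4. F_y = 7859/2098  [D, E, F are collinear ∩ BF ⟂ DE]
   → F = (-18307/2098, 7859/2098)
5. G_x = -119/6  [2·signedArea(GDE) = 33 ∩ FC · DG = -266775/2098]
6. G_y = 13/2  [2·signedArea(GDE) = 33 ∩ FC · DG = -266775/2098]
   → G = (-119/6, 13/2)

E = (-1/6, -5/2)
F = (-18307/2098, 7859/2098)
G = (-119/6, 13/2)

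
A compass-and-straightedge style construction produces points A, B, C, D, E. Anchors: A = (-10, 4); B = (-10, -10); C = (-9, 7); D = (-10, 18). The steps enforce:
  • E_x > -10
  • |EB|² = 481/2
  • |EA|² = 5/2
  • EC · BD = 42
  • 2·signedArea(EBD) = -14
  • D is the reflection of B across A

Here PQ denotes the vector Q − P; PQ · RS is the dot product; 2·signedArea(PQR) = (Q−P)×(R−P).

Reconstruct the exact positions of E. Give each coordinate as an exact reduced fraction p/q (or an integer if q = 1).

E = (-19/2, 11/2)

1. E_x = -19/2  [2·signedArea(EBD) = -14 ∩ EC · BD = 42]
2. E_y = 11/2  [2·signedArea(EBD) = -14 ∩ EC · BD = 42]
   → E = (-19/2, 11/2)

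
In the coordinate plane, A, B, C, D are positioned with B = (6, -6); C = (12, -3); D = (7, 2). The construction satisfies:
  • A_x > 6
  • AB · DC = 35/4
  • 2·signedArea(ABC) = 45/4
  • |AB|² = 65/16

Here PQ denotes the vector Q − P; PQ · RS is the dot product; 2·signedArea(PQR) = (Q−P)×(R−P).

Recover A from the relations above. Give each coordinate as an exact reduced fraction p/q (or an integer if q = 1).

1. A_x = 25/4  [2·signedArea(ABC) = 45/4 ∩ AB · DC = 35/4]
2. A_y = -4  [2·signedArea(ABC) = 45/4 ∩ AB · DC = 35/4]
   → A = (25/4, -4)

A = (25/4, -4)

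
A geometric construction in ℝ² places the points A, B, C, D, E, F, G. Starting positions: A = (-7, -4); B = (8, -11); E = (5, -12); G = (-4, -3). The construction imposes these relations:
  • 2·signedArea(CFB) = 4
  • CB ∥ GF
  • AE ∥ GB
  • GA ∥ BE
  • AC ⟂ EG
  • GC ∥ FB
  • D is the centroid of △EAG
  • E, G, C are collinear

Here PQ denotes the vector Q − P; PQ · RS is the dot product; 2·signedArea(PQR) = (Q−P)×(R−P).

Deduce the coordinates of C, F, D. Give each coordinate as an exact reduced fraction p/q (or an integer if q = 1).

1. C_x = -5  [E, G, C are collinear ∩ AC ⟂ EG]
2. C_y = -2  [E, G, C are collinear ∩ AC ⟂ EG]
   → C = (-5, -2)
3. F_x = 9  [GC ∥ FB ∩ CB ∥ GF]
4. F_y = -12  [GC ∥ FB ∩ CB ∥ GF]
   → F = (9, -12)
5. D_x = -2  [D is the centroid of △EAG]
6. D_y = -19/3  [D is the centroid of △EAG]
   → D = (-2, -19/3)

C = (-5, -2)
D = (-2, -19/3)
F = (9, -12)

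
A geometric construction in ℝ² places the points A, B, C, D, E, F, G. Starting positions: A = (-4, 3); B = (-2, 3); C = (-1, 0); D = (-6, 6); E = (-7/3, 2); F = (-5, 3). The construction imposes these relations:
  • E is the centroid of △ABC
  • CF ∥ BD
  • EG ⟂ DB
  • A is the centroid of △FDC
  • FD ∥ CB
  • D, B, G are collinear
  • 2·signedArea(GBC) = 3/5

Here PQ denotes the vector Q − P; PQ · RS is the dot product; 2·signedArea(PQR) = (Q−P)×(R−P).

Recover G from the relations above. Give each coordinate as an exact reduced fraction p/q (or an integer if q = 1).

1. G_x = -26/15  [D, B, G are collinear ∩ EG ⟂ DB]
2. G_y = 14/5  [D, B, G are collinear ∩ EG ⟂ DB]
   → G = (-26/15, 14/5)

G = (-26/15, 14/5)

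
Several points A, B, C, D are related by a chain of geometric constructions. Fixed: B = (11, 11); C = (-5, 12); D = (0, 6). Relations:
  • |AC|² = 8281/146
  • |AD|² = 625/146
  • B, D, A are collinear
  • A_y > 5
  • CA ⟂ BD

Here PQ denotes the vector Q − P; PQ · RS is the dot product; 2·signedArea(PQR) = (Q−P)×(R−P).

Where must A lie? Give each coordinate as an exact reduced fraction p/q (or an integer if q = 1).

1. A_x = -275/146  [B, D, A are collinear ∩ CA ⟂ BD]
2. A_y = 751/146  [B, D, A are collinear ∩ CA ⟂ BD]
   → A = (-275/146, 751/146)

A = (-275/146, 751/146)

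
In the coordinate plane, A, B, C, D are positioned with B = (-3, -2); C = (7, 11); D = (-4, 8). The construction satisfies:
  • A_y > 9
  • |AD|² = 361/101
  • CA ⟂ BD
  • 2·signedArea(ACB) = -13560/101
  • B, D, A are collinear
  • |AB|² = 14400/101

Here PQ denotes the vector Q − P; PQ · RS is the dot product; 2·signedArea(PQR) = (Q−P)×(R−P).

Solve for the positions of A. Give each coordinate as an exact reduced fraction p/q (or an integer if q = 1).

A = (-423/101, 998/101)

1. A_x = -423/101  [B, D, A are collinear ∩ CA ⟂ BD]
2. A_y = 998/101  [B, D, A are collinear ∩ CA ⟂ BD]
   → A = (-423/101, 998/101)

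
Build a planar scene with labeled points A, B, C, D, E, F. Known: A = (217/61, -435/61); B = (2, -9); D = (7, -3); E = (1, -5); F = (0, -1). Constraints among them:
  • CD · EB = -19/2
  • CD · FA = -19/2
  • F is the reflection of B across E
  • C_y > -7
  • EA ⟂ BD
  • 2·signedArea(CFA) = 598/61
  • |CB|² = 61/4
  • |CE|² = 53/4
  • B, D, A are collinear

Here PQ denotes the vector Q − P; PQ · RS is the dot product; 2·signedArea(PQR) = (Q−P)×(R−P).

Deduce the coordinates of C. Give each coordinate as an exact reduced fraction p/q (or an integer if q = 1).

1. C_x = 9/2  [2·signedArea(CFA) = 598/61 ∩ CD · FA = -19/2]
2. C_y = -6  [2·signedArea(CFA) = 598/61 ∩ CD · FA = -19/2]
   → C = (9/2, -6)

C = (9/2, -6)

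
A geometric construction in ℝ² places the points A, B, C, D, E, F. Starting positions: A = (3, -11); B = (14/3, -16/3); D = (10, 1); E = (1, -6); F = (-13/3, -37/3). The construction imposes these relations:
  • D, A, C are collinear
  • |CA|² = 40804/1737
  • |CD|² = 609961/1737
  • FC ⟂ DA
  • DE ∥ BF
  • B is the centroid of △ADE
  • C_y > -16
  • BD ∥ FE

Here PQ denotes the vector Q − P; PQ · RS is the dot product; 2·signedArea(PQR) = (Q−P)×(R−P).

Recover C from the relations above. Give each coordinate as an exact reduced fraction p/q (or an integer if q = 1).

C = (323/579, -2931/193)

1. C_x = 323/579  [D, A, C are collinear ∩ FC ⟂ DA]
2. C_y = -2931/193  [D, A, C are collinear ∩ FC ⟂ DA]
   → C = (323/579, -2931/193)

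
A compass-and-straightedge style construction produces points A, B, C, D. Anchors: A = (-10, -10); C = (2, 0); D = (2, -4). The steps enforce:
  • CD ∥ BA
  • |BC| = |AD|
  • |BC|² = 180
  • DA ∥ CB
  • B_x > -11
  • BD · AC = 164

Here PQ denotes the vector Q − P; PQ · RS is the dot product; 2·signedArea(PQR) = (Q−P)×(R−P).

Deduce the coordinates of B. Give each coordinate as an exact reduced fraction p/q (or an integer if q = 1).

B = (-10, -6)

1. B_x = -10  [CD ∥ BA ∩ DA ∥ CB]
2. B_y = -6  [CD ∥ BA ∩ DA ∥ CB]
   → B = (-10, -6)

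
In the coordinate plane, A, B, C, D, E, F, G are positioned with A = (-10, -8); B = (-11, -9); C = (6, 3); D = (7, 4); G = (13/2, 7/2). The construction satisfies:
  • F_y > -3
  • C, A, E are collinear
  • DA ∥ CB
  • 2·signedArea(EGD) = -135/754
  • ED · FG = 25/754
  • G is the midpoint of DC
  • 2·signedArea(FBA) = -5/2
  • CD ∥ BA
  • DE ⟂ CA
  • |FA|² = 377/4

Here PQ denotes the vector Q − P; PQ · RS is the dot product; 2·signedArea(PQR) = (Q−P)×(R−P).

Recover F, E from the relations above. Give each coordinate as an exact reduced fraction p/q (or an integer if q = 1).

E = (2694/377, 1428/377)
F = (-2, -5/2)

1. F_x = -2  [line -1·x + 1·y + 1/2 = 0 ∩ |FA|² = 377/4]
2. F_y = -5/2  [line -1·x + 1·y + 1/2 = 0 ∩ |FA|² = 377/4]
   → F = (-2, -5/2)
3. E_x = 2694/377  [C, A, E are collinear ∩ DE ⟂ CA]
4. E_y = 1428/377  [C, A, E are collinear ∩ DE ⟂ CA]
   → E = (2694/377, 1428/377)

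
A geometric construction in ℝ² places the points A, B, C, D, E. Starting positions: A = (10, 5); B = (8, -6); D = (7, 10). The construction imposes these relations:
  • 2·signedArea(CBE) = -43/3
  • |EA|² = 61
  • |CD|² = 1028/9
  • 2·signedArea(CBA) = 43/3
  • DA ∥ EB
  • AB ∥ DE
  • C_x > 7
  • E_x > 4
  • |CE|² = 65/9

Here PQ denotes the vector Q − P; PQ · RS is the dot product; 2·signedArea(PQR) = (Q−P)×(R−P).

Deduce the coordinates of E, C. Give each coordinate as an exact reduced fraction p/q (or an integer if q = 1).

C = (23/3, -2/3)
E = (5, -1)

1. E_x = 5  [DA ∥ EB ∩ AB ∥ DE]
2. E_y = -1  [DA ∥ EB ∩ AB ∥ DE]
   → E = (5, -1)
3. C_x = 23/3  [2·signedArea(CBE) = -43/3 ∩ 2·signedArea(CBA) = 43/3]
4. C_y = -2/3  [2·signedArea(CBE) = -43/3 ∩ 2·signedArea(CBA) = 43/3]
   → C = (23/3, -2/3)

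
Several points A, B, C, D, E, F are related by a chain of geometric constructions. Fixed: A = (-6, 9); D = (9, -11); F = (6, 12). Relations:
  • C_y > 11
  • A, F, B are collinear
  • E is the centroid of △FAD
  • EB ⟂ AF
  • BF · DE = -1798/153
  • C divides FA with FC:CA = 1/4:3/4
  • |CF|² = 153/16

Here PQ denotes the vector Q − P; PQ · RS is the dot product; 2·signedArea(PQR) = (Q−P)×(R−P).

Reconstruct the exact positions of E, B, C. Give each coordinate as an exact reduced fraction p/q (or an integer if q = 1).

B = (58/51, 550/51)
C = (3, 45/4)
E = (3, 10/3)

1. E_x = 3  [E is the centroid of △FAD]
2. E_y = 10/3  [E is the centroid of △FAD]
   → E = (3, 10/3)
3. B_x = 58/51  [A, F, B are collinear ∩ EB ⟂ AF]
4. B_y = 550/51  [A, F, B are collinear ∩ EB ⟂ AF]
   → B = (58/51, 550/51)
5. C_x = 3  [C divides FA with FC:CA = 1/4:3/4]
6. C_y = 45/4  [C divides FA with FC:CA = 1/4:3/4]
   → C = (3, 45/4)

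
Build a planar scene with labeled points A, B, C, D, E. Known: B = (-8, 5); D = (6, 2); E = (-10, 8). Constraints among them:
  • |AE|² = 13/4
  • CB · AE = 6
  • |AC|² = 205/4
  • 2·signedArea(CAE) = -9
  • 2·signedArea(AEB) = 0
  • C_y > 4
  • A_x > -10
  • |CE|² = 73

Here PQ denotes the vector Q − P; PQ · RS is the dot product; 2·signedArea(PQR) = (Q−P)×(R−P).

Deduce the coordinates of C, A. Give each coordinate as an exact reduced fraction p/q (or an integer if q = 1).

A = (-9, 13/2)
C = (-2, 5)

1. A_x = -9  [line 3·x + 2·y + 14 = 0 ∩ |AE|² = 13/4]
2. A_y = 13/2  [line 3·x + 2·y + 14 = 0 ∩ |AE|² = 13/4]
   → A = (-9, 13/2)
3. C_x = -2  [CB · AE = 6 ∩ 2·signedArea(CAE) = -9]
4. C_y = 5  [CB · AE = 6 ∩ 2·signedArea(CAE) = -9]
   → C = (-2, 5)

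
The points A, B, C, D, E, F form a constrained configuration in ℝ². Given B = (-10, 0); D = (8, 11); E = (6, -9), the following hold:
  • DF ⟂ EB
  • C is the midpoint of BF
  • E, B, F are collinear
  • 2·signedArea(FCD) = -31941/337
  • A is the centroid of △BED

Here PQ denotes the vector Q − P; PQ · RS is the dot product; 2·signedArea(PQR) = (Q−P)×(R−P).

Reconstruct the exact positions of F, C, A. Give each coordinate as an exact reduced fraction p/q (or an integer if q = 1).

1. F_x = -346/337  [E, B, F are collinear ∩ DF ⟂ EB]
2. F_y = -1701/337  [E, B, F are collinear ∩ DF ⟂ EB]
   → F = (-346/337, -1701/337)
3. C_x = -1858/337  [C is the midpoint of BF]
4. C_y = -1701/674  [C is the midpoint of BF]
   → C = (-1858/337, -1701/674)
5. A_x = 4/3  [A is the centroid of △BED]
6. A_y = 2/3  [A is the centroid of △BED]
   → A = (4/3, 2/3)

A = (4/3, 2/3)
C = (-1858/337, -1701/674)
F = (-346/337, -1701/337)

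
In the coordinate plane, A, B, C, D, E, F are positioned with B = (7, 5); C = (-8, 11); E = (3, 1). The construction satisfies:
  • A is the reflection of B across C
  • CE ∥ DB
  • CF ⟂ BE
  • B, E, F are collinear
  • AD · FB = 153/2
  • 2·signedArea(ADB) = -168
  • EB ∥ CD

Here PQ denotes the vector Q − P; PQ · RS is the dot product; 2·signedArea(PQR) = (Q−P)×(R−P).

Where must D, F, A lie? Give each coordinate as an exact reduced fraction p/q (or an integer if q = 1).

A = (-23, 17)
D = (-4, 15)
F = (5/2, 1/2)

1. D_x = -4  [CE ∥ DB ∩ EB ∥ CD]
2. D_y = 15  [CE ∥ DB ∩ EB ∥ CD]
   → D = (-4, 15)
3. F_x = 5/2  [B, E, F are collinear ∩ CF ⟂ BE]
4. F_y = 1/2  [B, E, F are collinear ∩ CF ⟂ BE]
   → F = (5/2, 1/2)
5. A_x = -23  [A is the reflection of B across C]
6. A_y = 17  [A is the reflection of B across C]
   → A = (-23, 17)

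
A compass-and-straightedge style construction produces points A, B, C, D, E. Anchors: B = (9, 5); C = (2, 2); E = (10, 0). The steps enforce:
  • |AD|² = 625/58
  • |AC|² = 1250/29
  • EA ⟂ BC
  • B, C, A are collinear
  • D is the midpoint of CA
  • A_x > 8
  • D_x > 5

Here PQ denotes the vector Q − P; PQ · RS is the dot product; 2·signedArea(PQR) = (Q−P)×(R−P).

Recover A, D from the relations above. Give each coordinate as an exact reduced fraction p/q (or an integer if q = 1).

A = (233/29, 133/29)
D = (291/58, 191/58)

1. A_x = 233/29  [B, C, A are collinear ∩ EA ⟂ BC]
2. A_y = 133/29  [B, C, A are collinear ∩ EA ⟂ BC]
   → A = (233/29, 133/29)
3. D_x = 291/58  [D is the midpoint of CA]
4. D_y = 191/58  [D is the midpoint of CA]
   → D = (291/58, 191/58)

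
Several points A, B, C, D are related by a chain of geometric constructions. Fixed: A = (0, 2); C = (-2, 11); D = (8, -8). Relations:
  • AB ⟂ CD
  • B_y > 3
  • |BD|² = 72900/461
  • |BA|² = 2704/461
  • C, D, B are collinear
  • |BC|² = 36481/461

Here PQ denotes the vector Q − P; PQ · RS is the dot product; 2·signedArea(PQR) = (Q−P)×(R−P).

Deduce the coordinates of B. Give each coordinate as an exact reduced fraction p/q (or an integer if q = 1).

1. B_x = 988/461  [C, D, B are collinear ∩ AB ⟂ CD]
2. B_y = 1442/461  [C, D, B are collinear ∩ AB ⟂ CD]
   → B = (988/461, 1442/461)

B = (988/461, 1442/461)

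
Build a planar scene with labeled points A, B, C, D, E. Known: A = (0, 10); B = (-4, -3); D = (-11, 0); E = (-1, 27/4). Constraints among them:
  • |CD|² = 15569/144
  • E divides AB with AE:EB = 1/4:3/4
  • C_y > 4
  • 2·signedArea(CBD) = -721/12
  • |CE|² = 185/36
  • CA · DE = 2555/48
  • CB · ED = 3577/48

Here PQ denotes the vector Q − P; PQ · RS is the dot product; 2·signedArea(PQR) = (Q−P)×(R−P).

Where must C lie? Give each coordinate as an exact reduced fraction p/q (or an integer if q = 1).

1. C_x = -5/3  [CA · DE = 2555/48 ∩ 2·signedArea(CBD) = -721/12]
2. C_y = 55/12  [CA · DE = 2555/48 ∩ 2·signedArea(CBD) = -721/12]
   → C = (-5/3, 55/12)

C = (-5/3, 55/12)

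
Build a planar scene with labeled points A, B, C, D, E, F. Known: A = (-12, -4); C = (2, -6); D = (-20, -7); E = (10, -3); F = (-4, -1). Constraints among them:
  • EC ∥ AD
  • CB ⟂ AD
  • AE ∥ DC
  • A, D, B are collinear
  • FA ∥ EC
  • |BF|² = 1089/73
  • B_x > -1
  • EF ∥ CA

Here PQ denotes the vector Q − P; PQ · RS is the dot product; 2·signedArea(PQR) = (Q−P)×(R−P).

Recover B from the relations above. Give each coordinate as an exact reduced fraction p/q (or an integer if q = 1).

B = (-28/73, 26/73)

1. B_x = -28/73  [A, D, B are collinear ∩ CB ⟂ AD]
2. B_y = 26/73  [A, D, B are collinear ∩ CB ⟂ AD]
   → B = (-28/73, 26/73)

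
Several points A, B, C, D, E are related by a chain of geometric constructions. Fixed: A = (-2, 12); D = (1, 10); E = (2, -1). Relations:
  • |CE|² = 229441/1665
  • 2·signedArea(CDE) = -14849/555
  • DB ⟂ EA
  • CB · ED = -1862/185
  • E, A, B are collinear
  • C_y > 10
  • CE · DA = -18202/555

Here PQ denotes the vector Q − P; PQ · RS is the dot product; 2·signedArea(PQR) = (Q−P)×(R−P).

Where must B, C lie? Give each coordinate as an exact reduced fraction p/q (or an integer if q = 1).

B = (-218/185, 1726/185)
C = (-806/555, 5672/555)

1. B_x = -218/185  [E, A, B are collinear ∩ DB ⟂ EA]
2. B_y = 1726/185  [E, A, B are collinear ∩ DB ⟂ EA]
   → B = (-218/185, 1726/185)
3. C_x = -806/555  [2·signedArea(CDE) = -14849/555 ∩ CB · ED = -1862/185]
4. C_y = 5672/555  [2·signedArea(CDE) = -14849/555 ∩ CB · ED = -1862/185]
   → C = (-806/555, 5672/555)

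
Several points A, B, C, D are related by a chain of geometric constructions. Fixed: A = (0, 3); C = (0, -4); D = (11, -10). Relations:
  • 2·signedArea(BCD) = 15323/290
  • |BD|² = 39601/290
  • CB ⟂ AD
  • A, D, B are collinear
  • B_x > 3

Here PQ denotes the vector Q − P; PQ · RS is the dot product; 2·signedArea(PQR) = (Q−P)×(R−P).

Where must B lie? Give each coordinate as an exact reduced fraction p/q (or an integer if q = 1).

B = (1001/290, -313/290)

1. B_x = 1001/290  [A, D, B are collinear ∩ CB ⟂ AD]
2. B_y = -313/290  [A, D, B are collinear ∩ CB ⟂ AD]
   → B = (1001/290, -313/290)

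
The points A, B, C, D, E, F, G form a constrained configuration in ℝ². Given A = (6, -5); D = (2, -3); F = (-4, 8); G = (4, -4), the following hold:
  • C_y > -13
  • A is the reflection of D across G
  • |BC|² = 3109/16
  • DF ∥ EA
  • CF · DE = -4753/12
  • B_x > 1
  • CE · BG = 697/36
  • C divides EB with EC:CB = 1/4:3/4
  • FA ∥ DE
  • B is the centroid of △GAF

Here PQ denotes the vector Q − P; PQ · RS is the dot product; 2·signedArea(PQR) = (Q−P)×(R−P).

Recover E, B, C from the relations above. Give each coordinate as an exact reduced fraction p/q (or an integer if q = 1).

B = (2, -1/3)
C = (19/2, -145/12)
E = (12, -16)

1. E_x = 12  [DF ∥ EA ∩ FA ∥ DE]
2. E_y = -16  [DF ∥ EA ∩ FA ∥ DE]
   → E = (12, -16)
3. B_x = 2  [B is the centroid of △GAF]
4. B_y = -1/3  [B is the centroid of △GAF]
   → B = (2, -1/3)
5. C_x = 19/2  [C divides EB with EC:CB = 1/4:3/4]
6. C_y = -145/12  [C divides EB with EC:CB = 1/4:3/4]
   → C = (19/2, -145/12)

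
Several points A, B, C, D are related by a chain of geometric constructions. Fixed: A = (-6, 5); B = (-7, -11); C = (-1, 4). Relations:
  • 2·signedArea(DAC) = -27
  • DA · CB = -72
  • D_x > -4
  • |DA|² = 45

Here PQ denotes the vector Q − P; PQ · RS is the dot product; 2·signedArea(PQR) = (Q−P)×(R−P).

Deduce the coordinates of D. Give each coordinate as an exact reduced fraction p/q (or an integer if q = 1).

D = (-3, -1)

1. D_x = -3  [2·signedArea(DAC) = -27 ∩ DA · CB = -72]
2. D_y = -1  [2·signedArea(DAC) = -27 ∩ DA · CB = -72]
   → D = (-3, -1)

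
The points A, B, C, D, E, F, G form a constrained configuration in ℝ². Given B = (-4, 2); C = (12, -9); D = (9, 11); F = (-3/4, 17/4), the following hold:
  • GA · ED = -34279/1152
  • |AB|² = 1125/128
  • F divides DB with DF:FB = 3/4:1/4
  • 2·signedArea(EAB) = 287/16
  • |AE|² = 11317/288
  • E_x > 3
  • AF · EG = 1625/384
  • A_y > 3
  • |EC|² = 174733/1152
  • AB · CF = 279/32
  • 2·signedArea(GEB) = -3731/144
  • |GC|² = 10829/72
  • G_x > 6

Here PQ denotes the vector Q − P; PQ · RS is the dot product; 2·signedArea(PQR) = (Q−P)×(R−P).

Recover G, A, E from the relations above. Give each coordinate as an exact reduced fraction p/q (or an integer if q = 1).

1. A_x = -25/16  [line 51/4·x + -53/4·y + 2201/32 = 0 ∩ |AB|² = 1125/128]
2. A_y = 59/16  [line 51/4·x + -53/4·y + 2201/32 = 0 ∩ |AB|² = 1125/128]
   → A = (-25/16, 59/16)
3. E_x = 155/48  [line 27/16·x + -39/16·y + -101/16 = 0 ∩ |AE|² = 11317/288]
4. E_y = -17/48  [line 27/16·x + -39/16·y + -101/16 = 0 ∩ |AE|² = 11317/288]
   → E = (155/48, -17/48)
5. G_x = 27/4  [GA · ED = -34279/1152 ∩ 2·signedArea(GEB) = -3731/144]
6. G_y = 25/12  [GA · ED = -34279/1152 ∩ 2·signedArea(GEB) = -3731/144]
   → G = (27/4, 25/12)

A = (-25/16, 59/16)
E = (155/48, -17/48)
G = (27/4, 25/12)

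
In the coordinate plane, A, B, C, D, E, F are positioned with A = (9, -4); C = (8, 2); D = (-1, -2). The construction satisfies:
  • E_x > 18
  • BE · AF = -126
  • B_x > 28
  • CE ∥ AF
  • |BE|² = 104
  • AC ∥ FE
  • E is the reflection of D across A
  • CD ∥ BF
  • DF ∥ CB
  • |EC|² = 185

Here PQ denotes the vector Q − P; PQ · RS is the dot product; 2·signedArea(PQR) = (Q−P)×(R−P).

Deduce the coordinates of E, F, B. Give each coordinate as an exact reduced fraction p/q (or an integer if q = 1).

B = (29, -8)
E = (19, -6)
F = (20, -12)

1. E_x = 19  [E is the reflection of D across A]
2. E_y = -6  [E is the reflection of D across A]
   → E = (19, -6)
3. F_x = 20  [AC ∥ FE ∩ CE ∥ AF]
4. F_y = -12  [AC ∥ FE ∩ CE ∥ AF]
   → F = (20, -12)
5. B_x = 29  [CD ∥ BF ∩ DF ∥ CB]
6. B_y = -8  [CD ∥ BF ∩ DF ∥ CB]
   → B = (29, -8)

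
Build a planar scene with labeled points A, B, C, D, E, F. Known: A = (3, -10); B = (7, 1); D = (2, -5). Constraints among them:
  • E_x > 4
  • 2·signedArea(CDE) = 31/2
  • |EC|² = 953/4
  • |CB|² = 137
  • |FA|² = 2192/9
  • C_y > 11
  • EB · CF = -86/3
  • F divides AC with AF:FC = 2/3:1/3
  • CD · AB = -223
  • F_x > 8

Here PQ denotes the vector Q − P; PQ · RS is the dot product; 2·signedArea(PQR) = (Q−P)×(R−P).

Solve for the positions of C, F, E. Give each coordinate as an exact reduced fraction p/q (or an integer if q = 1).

C = (11, 12)
E = (9/2, -2)
F = (25/3, 14/3)

1. C_x = 11  [line -4·x + -11·y + 176 = 0 ∩ |CB|² = 137]
2. C_y = 12  [line -4·x + -11·y + 176 = 0 ∩ |CB|² = 137]
   → C = (11, 12)
3. F_x = 25/3  [F divides AC with AF:FC = 2/3:1/3]
4. F_y = 14/3  [F divides AC with AF:FC = 2/3:1/3]
   → F = (25/3, 14/3)
5. E_x = 9/2  [2·signedArea(CDE) = 31/2 ∩ EB · CF = -86/3]
6. E_y = -2  [2·signedArea(CDE) = 31/2 ∩ EB · CF = -86/3]
   → E = (9/2, -2)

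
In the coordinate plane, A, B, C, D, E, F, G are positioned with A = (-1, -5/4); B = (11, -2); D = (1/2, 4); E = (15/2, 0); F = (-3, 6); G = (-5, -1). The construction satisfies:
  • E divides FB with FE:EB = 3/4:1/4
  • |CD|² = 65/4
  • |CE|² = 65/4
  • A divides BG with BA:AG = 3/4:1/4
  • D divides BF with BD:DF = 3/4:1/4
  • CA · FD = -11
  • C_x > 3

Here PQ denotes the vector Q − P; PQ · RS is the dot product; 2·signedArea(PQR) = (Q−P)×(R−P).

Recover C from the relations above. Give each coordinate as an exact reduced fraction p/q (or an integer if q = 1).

C = (4, 2)

1. C_x = 4  [line -7/2·x + 2·y + 10 = 0 ∩ |CD|² = 65/4]
2. C_y = 2  [line -7/2·x + 2·y + 10 = 0 ∩ |CD|² = 65/4]
   → C = (4, 2)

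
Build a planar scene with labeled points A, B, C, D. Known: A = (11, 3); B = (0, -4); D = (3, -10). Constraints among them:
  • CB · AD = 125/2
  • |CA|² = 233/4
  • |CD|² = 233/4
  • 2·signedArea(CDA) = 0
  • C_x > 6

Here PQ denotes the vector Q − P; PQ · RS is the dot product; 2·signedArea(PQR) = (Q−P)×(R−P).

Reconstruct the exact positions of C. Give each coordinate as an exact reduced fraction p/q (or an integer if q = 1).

C = (7, -7/2)

1. C_x = 7  [2·signedArea(CDA) = 0 ∩ CB · AD = 125/2]
2. C_y = -7/2  [2·signedArea(CDA) = 0 ∩ CB · AD = 125/2]
   → C = (7, -7/2)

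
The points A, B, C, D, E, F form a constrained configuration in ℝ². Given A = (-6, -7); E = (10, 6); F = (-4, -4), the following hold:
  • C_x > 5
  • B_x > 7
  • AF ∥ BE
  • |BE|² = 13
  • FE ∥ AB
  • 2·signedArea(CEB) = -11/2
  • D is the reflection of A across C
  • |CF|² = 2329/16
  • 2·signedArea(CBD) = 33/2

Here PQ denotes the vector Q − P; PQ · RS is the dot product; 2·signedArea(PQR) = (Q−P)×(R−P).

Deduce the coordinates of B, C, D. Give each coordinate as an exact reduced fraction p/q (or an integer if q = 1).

1. B_x = 8  [AF ∥ BE ∩ FE ∥ AB]
2. B_y = 3  [AF ∥ BE ∩ FE ∥ AB]
   → B = (8, 3)
3. C_x = 6  [line 3·x + -2·y + -25/2 = 0 ∩ |CF|² = 2329/16]
4. C_y = 11/4  [line 3·x + -2·y + -25/2 = 0 ∩ |CF|² = 2329/16]
   → C = (6, 11/4)
5. D_x = 18  [D is the reflection of A across C]
6. D_y = 25/2  [D is the reflection of A across C]
   → D = (18, 25/2)

B = (8, 3)
C = (6, 11/4)
D = (18, 25/2)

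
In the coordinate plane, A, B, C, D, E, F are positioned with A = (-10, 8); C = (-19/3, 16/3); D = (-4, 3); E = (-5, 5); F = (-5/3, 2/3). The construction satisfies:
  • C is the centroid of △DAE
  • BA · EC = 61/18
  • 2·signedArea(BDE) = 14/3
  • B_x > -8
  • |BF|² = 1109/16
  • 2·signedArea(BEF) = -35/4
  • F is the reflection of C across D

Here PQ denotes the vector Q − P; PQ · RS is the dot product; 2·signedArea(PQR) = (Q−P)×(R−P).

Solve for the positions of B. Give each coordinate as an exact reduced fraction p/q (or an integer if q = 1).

B = (-95/12, 37/6)

1. B_x = -95/12  [2·signedArea(BDE) = 14/3 ∩ 2·signedArea(BEF) = -35/4]
2. B_y = 37/6  [2·signedArea(BDE) = 14/3 ∩ 2·signedArea(BEF) = -35/4]
   → B = (-95/12, 37/6)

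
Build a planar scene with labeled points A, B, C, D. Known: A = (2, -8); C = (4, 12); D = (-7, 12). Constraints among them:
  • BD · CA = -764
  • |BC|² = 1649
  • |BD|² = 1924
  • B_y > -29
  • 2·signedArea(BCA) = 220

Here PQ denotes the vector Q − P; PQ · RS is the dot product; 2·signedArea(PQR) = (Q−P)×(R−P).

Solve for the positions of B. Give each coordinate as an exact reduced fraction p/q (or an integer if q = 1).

B = (11, -28)

1. B_x = 11  [2·signedArea(BCA) = 220 ∩ BD · CA = -764]
2. B_y = -28  [2·signedArea(BCA) = 220 ∩ BD · CA = -764]
   → B = (11, -28)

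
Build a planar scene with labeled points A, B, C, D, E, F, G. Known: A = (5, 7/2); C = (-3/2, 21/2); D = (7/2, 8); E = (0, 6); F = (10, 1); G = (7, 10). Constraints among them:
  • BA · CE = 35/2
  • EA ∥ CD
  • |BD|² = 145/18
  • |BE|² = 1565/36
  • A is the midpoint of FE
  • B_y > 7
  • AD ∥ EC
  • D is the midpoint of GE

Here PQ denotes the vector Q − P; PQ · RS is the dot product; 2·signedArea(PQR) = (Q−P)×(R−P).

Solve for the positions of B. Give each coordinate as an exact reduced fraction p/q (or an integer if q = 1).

1. B_x = 19/3  [line -3/2·x + 9/2·y + -103/4 = 0 ∩ |BD|² = 145/18]
2. B_y = 47/6  [line -3/2·x + 9/2·y + -103/4 = 0 ∩ |BD|² = 145/18]
   → B = (19/3, 47/6)

B = (19/3, 47/6)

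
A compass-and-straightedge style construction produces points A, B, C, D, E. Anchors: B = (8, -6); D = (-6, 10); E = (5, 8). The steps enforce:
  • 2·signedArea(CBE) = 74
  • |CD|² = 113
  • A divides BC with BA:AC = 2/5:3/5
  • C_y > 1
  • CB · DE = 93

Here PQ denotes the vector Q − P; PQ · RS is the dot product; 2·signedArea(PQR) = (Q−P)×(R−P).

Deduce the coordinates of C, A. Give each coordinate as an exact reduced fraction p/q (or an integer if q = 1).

A = (26/5, -14/5)
C = (1, 2)

1. C_x = 1  [CB · DE = 93 ∩ 2·signedArea(CBE) = 74]
2. C_y = 2  [CB · DE = 93 ∩ 2·signedArea(CBE) = 74]
   → C = (1, 2)
3. A_x = 26/5  [A divides BC with BA:AC = 2/5:3/5]
4. A_y = -14/5  [A divides BC with BA:AC = 2/5:3/5]
   → A = (26/5, -14/5)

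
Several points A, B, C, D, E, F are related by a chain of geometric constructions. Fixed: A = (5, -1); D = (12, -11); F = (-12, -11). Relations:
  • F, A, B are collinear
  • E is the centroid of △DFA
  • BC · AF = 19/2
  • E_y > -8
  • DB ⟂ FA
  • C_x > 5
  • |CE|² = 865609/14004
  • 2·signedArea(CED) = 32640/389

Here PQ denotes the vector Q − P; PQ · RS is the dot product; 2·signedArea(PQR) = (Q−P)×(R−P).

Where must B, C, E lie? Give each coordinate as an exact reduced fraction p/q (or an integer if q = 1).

B = (2268/389, -199/389)
C = (4213/778, -294/389)
E = (5/3, -23/3)

1. B_x = 2268/389  [F, A, B are collinear ∩ DB ⟂ FA]
2. B_y = -199/389  [F, A, B are collinear ∩ DB ⟂ FA]
   → B = (2268/389, -199/389)
3. E_x = 5/3  [E is the centroid of △DFA]
4. E_y = -23/3  [E is the centroid of △DFA]
   → E = (5/3, -23/3)
5. C_x = 4213/778  [2·signedArea(CED) = 32640/389 ∩ BC · AF = 19/2]
6. C_y = -294/389  [2·signedArea(CED) = 32640/389 ∩ BC · AF = 19/2]
   → C = (4213/778, -294/389)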